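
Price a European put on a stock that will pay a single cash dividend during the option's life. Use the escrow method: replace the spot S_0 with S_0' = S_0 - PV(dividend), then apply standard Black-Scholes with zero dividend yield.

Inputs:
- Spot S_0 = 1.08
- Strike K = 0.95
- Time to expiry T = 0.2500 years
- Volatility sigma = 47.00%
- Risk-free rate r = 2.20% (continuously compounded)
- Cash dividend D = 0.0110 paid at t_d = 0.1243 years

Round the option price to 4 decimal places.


Answer: Price = 0.0447

Derivation:
PV(D) = D * exp(-r * t_d) = 0.0110 * 0.99726914 = 0.01096996
S_0' = S_0 - PV(D) = 1.0800 - 0.01096996 = 1.06903004
d1 = (ln(S_0'/K) + (r + sigma^2/2)*T) / (sigma*sqrt(T)) = 0.64322352
d2 = d1 - sigma*sqrt(T) = 0.40822352
exp(-rT) = 0.99451510
N(-d1) = 0.26003954; N(-d2) = 0.34155479
P = K * exp(-rT) * N(-d2) - S_0' * N(-d1) = 0.9500 * 0.99451510 * 0.34155479 - 1.06903004 * 0.26003954 = 0.0447


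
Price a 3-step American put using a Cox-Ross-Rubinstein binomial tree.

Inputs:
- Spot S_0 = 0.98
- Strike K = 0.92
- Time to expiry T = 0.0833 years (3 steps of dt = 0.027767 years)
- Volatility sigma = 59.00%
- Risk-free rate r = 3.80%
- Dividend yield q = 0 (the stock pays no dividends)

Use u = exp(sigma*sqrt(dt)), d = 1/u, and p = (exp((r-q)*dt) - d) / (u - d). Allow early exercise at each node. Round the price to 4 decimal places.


dt = T/N = 0.027767
u = exp(sigma*sqrt(dt)) = 1.103309; d = 1/u = 0.906365
p = (exp((r-q)*dt) - d) / (u - d) = 0.480802
Discount per step: exp(-r*dt) = 0.998945
Stock lattice S(k, i) with i counting down-moves:
  k=0: S(0,0) = 0.9800
  k=1: S(1,0) = 1.0812; S(1,1) = 0.8882
  k=2: S(2,0) = 1.1929; S(2,1) = 0.9800; S(2,2) = 0.8051
  k=3: S(3,0) = 1.3162; S(3,1) = 1.0812; S(3,2) = 0.8882; S(3,3) = 0.7297
Terminal payoffs V(N, i) = max(K - S_T, 0):
  V(3,0) = 0.000000; V(3,1) = 0.000000; V(3,2) = 0.031763; V(3,3) = 0.190316
Backward induction: V(k, i) = exp(-r*dt) * [p * V(k+1, i) + (1-p) * V(k+1, i+1)]; then take max(V_cont, immediate exercise) for American.
  V(2,0) = exp(-r*dt) * [p*0.000000 + (1-p)*0.000000] = 0.000000; exercise = 0.000000; V(2,0) = max -> 0.000000
  V(2,1) = exp(-r*dt) * [p*0.000000 + (1-p)*0.031763] = 0.016474; exercise = 0.000000; V(2,1) = max -> 0.016474
  V(2,2) = exp(-r*dt) * [p*0.031763 + (1-p)*0.190316] = 0.113963; exercise = 0.114933; V(2,2) = max -> 0.114933
  V(1,0) = exp(-r*dt) * [p*0.000000 + (1-p)*0.016474] = 0.008544; exercise = 0.000000; V(1,0) = max -> 0.008544
  V(1,1) = exp(-r*dt) * [p*0.016474 + (1-p)*0.114933] = 0.067522; exercise = 0.031763; V(1,1) = max -> 0.067522
  V(0,0) = exp(-r*dt) * [p*0.008544 + (1-p)*0.067522] = 0.039124; exercise = 0.000000; V(0,0) = max -> 0.039124

Answer: Price = V(0,0) = 0.0391


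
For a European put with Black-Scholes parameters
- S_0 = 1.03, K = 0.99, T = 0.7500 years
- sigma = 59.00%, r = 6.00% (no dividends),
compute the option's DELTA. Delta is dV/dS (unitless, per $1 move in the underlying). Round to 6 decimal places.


d1 = 0.4210676929; d2 = -0.0898872953
phi(d1) = 0.3650987061; exp(-qT) = 1.0000000000; exp(-rT) = 0.9559974818
N(-d1) = 0.3368528260
Delta = -exp(-qT) * N(-d1) = -1.0000000000 * 0.3368528260 = -0.336853

Answer: Delta = -0.336853


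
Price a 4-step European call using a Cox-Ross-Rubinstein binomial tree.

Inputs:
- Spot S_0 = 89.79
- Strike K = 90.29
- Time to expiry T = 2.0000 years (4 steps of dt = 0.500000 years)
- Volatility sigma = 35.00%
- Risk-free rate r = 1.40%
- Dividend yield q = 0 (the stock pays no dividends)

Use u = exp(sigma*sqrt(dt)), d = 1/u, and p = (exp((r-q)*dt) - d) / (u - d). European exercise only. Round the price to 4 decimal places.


dt = T/N = 0.500000
u = exp(sigma*sqrt(dt)) = 1.280803; d = 1/u = 0.780760
p = (exp((r-q)*dt) - d) / (u - d) = 0.452490
Discount per step: exp(-r*dt) = 0.993024
Stock lattice S(k, i) with i counting down-moves:
  k=0: S(0,0) = 89.7900
  k=1: S(1,0) = 115.0033; S(1,1) = 70.1044
  k=2: S(2,0) = 147.2966; S(2,1) = 89.7900; S(2,2) = 54.7348
  k=3: S(3,0) = 188.6580; S(3,1) = 115.0033; S(3,2) = 70.1044; S(3,3) = 42.7347
  k=4: S(4,0) = 241.6337; S(4,1) = 147.2966; S(4,2) = 89.7900; S(4,3) = 54.7348; S(4,4) = 33.3656
Terminal payoffs V(N, i) = max(S_T - K, 0):
  V(4,0) = 151.343739; V(4,1) = 57.006617; V(4,2) = 0.000000; V(4,3) = 0.000000; V(4,4) = 0.000000
Backward induction: V(k, i) = exp(-r*dt) * [p * V(k+1, i) + (1-p) * V(k+1, i+1)].
  V(3,0) = exp(-r*dt) * [p*151.343739 + (1-p)*57.006617] = 98.997800
  V(3,1) = exp(-r*dt) * [p*57.006617 + (1-p)*0.000000] = 25.614987
  V(3,2) = exp(-r*dt) * [p*0.000000 + (1-p)*0.000000] = 0.000000
  V(3,3) = exp(-r*dt) * [p*0.000000 + (1-p)*0.000000] = 0.000000
  V(2,0) = exp(-r*dt) * [p*98.997800 + (1-p)*25.614987] = 58.409670
  V(2,1) = exp(-r*dt) * [p*25.614987 + (1-p)*0.000000] = 11.509674
  V(2,2) = exp(-r*dt) * [p*0.000000 + (1-p)*0.000000] = 0.000000
  V(1,0) = exp(-r*dt) * [p*58.409670 + (1-p)*11.509674] = 32.503130
  V(1,1) = exp(-r*dt) * [p*11.509674 + (1-p)*0.000000] = 5.171683
  V(0,0) = exp(-r*dt) * [p*32.503130 + (1-p)*5.171683] = 17.416544

Answer: Price = V(0,0) = 17.4165


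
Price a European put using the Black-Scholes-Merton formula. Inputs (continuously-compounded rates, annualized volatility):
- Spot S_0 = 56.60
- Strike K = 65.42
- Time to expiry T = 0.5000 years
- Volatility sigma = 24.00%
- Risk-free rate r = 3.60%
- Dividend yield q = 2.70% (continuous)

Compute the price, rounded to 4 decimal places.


Answer: Price = 9.5746

Derivation:
d1 = (ln(S/K) + (r - q + 0.5*sigma^2) * T) / (sigma * sqrt(T)) = -0.74198504
d2 = d1 - sigma * sqrt(T) = -0.91169067
exp(-rT) = 0.98216103; exp(-qT) = 0.98659072
P = K * exp(-rT) * N(-d2) - S_0 * exp(-qT) * N(-d1)
N(-d1) = 0.77095180; N(-d2) = 0.81903421
P = 65.4200 * 0.98216103 * 0.81903421 - 56.6000 * 0.98659072 * 0.77095180 = 9.5746


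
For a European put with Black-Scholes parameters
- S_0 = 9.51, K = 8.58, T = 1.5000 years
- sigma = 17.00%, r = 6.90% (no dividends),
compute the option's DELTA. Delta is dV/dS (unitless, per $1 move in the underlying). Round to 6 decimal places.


d1 = 1.0954740735; d2 = 0.8872674454
phi(d1) = 0.2189372202; exp(-qT) = 1.0000000000; exp(-rT) = 0.9016760227
N(-d1) = 0.1366544990
Delta = -exp(-qT) * N(-d1) = -1.0000000000 * 0.1366544990 = -0.136654

Answer: Delta = -0.136654


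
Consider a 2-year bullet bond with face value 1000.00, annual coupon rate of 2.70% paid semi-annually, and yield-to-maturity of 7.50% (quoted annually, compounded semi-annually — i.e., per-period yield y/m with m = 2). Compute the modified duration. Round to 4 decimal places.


Coupon per period c = face * coupon_rate / m = 13.500000
Periods per year m = 2; per-period yield y/m = 0.037500
Number of cashflows N = 4
Cashflows (t years, CF_t, discount factor 1/(1+y/m)^(m*t), PV):
  t = 0.5000: CF_t = 13.500000, DF = 0.963855, PV = 13.012048
  t = 1.0000: CF_t = 13.500000, DF = 0.929017, PV = 12.541733
  t = 1.5000: CF_t = 13.500000, DF = 0.895438, PV = 12.088418
  t = 2.0000: CF_t = 1013.500000, DF = 0.863073, PV = 874.724582
Price P = sum_t PV_t = 912.366781
First compute Macaulay numerator sum_t t * PV_t:
  t * PV_t at t = 0.5000: 6.506024
  t * PV_t at t = 1.0000: 12.541733
  t * PV_t at t = 1.5000: 18.132626
  t * PV_t at t = 2.0000: 1749.449164
Macaulay duration D = 1786.629548 / 912.366781 = 1.958236
Modified duration = D / (1 + y/m) = 1.958236 / (1 + 0.037500) = 1.887456

Answer: Modified duration = 1.8875


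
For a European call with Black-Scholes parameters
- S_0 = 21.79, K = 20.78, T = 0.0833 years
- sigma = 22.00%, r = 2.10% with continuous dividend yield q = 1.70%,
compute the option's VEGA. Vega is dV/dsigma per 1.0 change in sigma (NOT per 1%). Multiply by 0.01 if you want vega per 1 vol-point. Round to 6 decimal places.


Answer: Vega = 1.841837

Derivation:
d1 = 0.7844487729; d2 = 0.7209529462
phi(d1) = 0.2932826463; exp(-qT) = 0.9985849022; exp(-rT) = 0.9982522291
Vega = S * exp(-qT) * phi(d1) * sqrt(T) = 21.7900 * 0.9985849022 * 0.2932826463 * 0.2886173938 = 1.841837


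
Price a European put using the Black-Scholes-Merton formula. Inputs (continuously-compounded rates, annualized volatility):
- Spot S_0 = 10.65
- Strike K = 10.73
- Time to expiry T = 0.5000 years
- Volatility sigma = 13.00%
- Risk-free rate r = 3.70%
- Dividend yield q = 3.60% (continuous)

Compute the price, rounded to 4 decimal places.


d1 = (ln(S/K) + (r - q + 0.5*sigma^2) * T) / (sigma * sqrt(T)) = -0.03001031
d2 = d1 - sigma * sqrt(T) = -0.12193419
exp(-rT) = 0.98167007; exp(-qT) = 0.98216103
P = K * exp(-rT) * N(-d2) - S_0 * exp(-qT) * N(-d1)
N(-d1) = 0.51197059; N(-d2) = 0.54852443
P = 10.7300 * 0.98167007 * 0.54852443 - 10.6500 * 0.98216103 * 0.51197059 = 0.4226

Answer: Price = 0.4226


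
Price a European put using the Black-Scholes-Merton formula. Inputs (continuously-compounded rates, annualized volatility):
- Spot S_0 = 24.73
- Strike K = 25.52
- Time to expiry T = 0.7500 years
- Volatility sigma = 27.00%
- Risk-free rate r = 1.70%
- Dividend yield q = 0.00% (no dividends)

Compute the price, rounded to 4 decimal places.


d1 = (ln(S/K) + (r - q + 0.5*sigma^2) * T) / (sigma * sqrt(T)) = 0.03695950
d2 = d1 - sigma * sqrt(T) = -0.19686736
exp(-rT) = 0.98733094; exp(-qT) = 1.00000000
P = K * exp(-rT) * N(-d2) - S_0 * exp(-qT) * N(-d1)
N(-d1) = 0.48525865; N(-d2) = 0.57803433
P = 25.5200 * 0.98733094 * 0.57803433 - 24.7300 * 1.00000000 * 0.48525865 = 2.5641

Answer: Price = 2.5641


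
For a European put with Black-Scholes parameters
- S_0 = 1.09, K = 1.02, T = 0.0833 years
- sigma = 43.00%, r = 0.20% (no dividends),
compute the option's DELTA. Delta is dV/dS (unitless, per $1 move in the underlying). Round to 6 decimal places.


d1 = 0.5982230144; d2 = 0.4741175350
phi(d1) = 0.3335795469; exp(-qT) = 1.0000000000; exp(-rT) = 0.9998334139
N(-d1) = 0.2748455685
Delta = -exp(-qT) * N(-d1) = -1.0000000000 * 0.2748455685 = -0.274846

Answer: Delta = -0.274846


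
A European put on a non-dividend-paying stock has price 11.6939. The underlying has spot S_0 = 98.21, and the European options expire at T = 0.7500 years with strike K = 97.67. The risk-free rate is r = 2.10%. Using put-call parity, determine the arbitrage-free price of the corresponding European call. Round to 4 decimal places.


Answer: Call price = 13.7602

Derivation:
Put-call parity: C - P = S_0 * exp(-qT) - K * exp(-rT).
S_0 * exp(-qT) = 98.2100 * 1.00000000 = 98.21000000
K * exp(-rT) = 97.6700 * 0.98437338 = 96.14374828
C = P + S*exp(-qT) - K*exp(-rT)
C = 11.6939 + 98.21000000 - 96.14374828 = 13.7602


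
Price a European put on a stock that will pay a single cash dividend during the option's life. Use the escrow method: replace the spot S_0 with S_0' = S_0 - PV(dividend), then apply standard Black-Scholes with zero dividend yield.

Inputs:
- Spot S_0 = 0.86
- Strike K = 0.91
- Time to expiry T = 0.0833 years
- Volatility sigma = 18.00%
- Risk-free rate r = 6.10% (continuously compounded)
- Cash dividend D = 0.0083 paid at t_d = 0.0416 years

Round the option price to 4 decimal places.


PV(D) = D * exp(-r * t_d) = 0.0083 * 0.99746562 = 0.00827896
S_0' = S_0 - PV(D) = 0.8600 - 0.00827896 = 0.85172104
d1 = (ln(S_0'/K) + (r + sigma^2/2)*T) / (sigma*sqrt(T)) = -1.15021153
d2 = d1 - sigma*sqrt(T) = -1.20216266
exp(-rT) = 0.99493159
N(-d1) = 0.87497162; N(-d2) = 0.88534974
P = K * exp(-rT) * N(-d2) - S_0' * N(-d1) = 0.9100 * 0.99493159 * 0.88534974 - 0.85172104 * 0.87497162 = 0.0564

Answer: Price = 0.0564


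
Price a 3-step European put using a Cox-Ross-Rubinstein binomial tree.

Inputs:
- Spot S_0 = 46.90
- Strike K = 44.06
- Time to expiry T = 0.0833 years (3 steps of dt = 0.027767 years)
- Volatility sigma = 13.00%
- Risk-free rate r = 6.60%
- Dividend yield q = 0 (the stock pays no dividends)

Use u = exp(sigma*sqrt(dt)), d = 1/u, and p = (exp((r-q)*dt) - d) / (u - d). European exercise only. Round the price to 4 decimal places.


Answer: Price = V(0,0) = 0.0110

Derivation:
dt = T/N = 0.027767
u = exp(sigma*sqrt(dt)) = 1.021899; d = 1/u = 0.978571
p = (exp((r-q)*dt) - d) / (u - d) = 0.536919
Discount per step: exp(-r*dt) = 0.998169
Stock lattice S(k, i) with i counting down-moves:
  k=0: S(0,0) = 46.9000
  k=1: S(1,0) = 47.9270; S(1,1) = 45.8950
  k=2: S(2,0) = 48.9766; S(2,1) = 46.9000; S(2,2) = 44.9115
  k=3: S(3,0) = 50.0491; S(3,1) = 47.9270; S(3,2) = 45.8950; S(3,3) = 43.9490
Terminal payoffs V(N, i) = max(K - S_T, 0):
  V(3,0) = 0.000000; V(3,1) = 0.000000; V(3,2) = 0.000000; V(3,3) = 0.110965
Backward induction: V(k, i) = exp(-r*dt) * [p * V(k+1, i) + (1-p) * V(k+1, i+1)].
  V(2,0) = exp(-r*dt) * [p*0.000000 + (1-p)*0.000000] = 0.000000
  V(2,1) = exp(-r*dt) * [p*0.000000 + (1-p)*0.000000] = 0.000000
  V(2,2) = exp(-r*dt) * [p*0.000000 + (1-p)*0.110965] = 0.051291
  V(1,0) = exp(-r*dt) * [p*0.000000 + (1-p)*0.000000] = 0.000000
  V(1,1) = exp(-r*dt) * [p*0.000000 + (1-p)*0.051291] = 0.023709
  V(0,0) = exp(-r*dt) * [p*0.000000 + (1-p)*0.023709] = 0.010959


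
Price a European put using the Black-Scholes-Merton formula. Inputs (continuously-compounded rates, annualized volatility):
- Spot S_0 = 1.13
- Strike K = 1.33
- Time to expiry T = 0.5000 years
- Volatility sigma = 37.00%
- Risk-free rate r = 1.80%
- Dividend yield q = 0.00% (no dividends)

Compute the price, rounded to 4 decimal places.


Answer: Price = 0.2427

Derivation:
d1 = (ln(S/K) + (r - q + 0.5*sigma^2) * T) / (sigma * sqrt(T)) = -0.45765598
d2 = d1 - sigma * sqrt(T) = -0.71928549
exp(-rT) = 0.99104038; exp(-qT) = 1.00000000
P = K * exp(-rT) * N(-d2) - S_0 * exp(-qT) * N(-d1)
N(-d1) = 0.67640019; N(-d2) = 0.76401748
P = 1.3300 * 0.99104038 * 0.76401748 - 1.1300 * 1.00000000 * 0.67640019 = 0.2427


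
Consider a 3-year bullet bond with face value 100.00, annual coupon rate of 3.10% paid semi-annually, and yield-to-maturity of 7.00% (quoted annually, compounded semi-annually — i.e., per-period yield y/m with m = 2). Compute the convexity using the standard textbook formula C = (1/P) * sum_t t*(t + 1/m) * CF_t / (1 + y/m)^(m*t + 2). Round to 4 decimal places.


Coupon per period c = face * coupon_rate / m = 1.550000
Periods per year m = 2; per-period yield y/m = 0.035000
Number of cashflows N = 6
Cashflows (t years, CF_t, discount factor 1/(1+y/m)^(m*t), PV):
  t = 0.5000: CF_t = 1.550000, DF = 0.966184, PV = 1.497585
  t = 1.0000: CF_t = 1.550000, DF = 0.933511, PV = 1.446942
  t = 1.5000: CF_t = 1.550000, DF = 0.901943, PV = 1.398011
  t = 2.0000: CF_t = 1.550000, DF = 0.871442, PV = 1.350735
  t = 2.5000: CF_t = 1.550000, DF = 0.841973, PV = 1.305058
  t = 3.0000: CF_t = 101.550000, DF = 0.813501, PV = 82.610990
Price P = sum_t PV_t = 89.609322
Convexity numerator sum_t t*(t + 1/m) * CF_t / (1+y/m)^(m*t + 2):
  t = 0.5000: term = 0.699006
  t = 1.0000: term = 2.026103
  t = 1.5000: term = 3.915175
  t = 2.0000: term = 6.304630
  t = 2.5000: term = 9.137145
  t = 3.0000: term = 809.741557
Convexity = (1/P) * sum = 831.823616 / 89.609322 = 9.282780

Answer: Convexity = 9.2828


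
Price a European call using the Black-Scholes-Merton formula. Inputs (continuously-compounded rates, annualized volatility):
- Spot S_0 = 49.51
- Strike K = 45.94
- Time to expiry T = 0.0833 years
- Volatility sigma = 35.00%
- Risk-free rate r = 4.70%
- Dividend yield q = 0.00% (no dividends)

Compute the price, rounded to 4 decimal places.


d1 = (ln(S/K) + (r - q + 0.5*sigma^2) * T) / (sigma * sqrt(T)) = 0.83012220
d2 = d1 - sigma * sqrt(T) = 0.72910611
exp(-rT) = 0.99609255; exp(-qT) = 1.00000000
C = S_0 * exp(-qT) * N(d1) - K * exp(-rT) * N(d2)
N(d1) = 0.79676515; N(d2) = 0.76703162
C = 49.5100 * 1.00000000 * 0.79676515 - 45.9400 * 0.99609255 * 0.76703162 = 4.3481

Answer: Price = 4.3481


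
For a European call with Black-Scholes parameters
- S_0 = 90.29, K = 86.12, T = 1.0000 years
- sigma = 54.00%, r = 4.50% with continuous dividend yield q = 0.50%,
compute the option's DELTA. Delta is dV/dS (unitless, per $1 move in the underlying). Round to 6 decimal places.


d1 = 0.4316389626; d2 = -0.1083610374
phi(d1) = 0.3634568739; exp(-qT) = 0.9950124792; exp(-rT) = 0.9559974818
N(d1) = 0.6669980821
Delta = exp(-qT) * N(d1) = 0.9950124792 * 0.6669980821 = 0.663671

Answer: Delta = 0.663671


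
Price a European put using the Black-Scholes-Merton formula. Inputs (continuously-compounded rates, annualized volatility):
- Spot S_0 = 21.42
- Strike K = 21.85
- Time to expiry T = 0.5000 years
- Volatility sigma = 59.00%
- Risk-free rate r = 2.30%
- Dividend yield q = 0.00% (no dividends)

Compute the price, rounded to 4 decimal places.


d1 = (ln(S/K) + (r - q + 0.5*sigma^2) * T) / (sigma * sqrt(T)) = 0.18851981
d2 = d1 - sigma * sqrt(T) = -0.22867320
exp(-rT) = 0.98856587; exp(-qT) = 1.00000000
P = K * exp(-rT) * N(-d2) - S_0 * exp(-qT) * N(-d1)
N(-d1) = 0.42523460; N(-d2) = 0.59043854
P = 21.8500 * 0.98856587 * 0.59043854 - 21.4200 * 1.00000000 * 0.42523460 = 3.6450

Answer: Price = 3.6450


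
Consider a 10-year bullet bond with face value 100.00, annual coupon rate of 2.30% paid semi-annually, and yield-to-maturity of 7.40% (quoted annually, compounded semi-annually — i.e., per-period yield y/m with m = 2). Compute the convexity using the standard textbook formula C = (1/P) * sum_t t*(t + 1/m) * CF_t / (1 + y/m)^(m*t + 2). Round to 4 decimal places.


Answer: Convexity = 80.7348

Derivation:
Coupon per period c = face * coupon_rate / m = 1.150000
Periods per year m = 2; per-period yield y/m = 0.037000
Number of cashflows N = 20
Cashflows (t years, CF_t, discount factor 1/(1+y/m)^(m*t), PV):
  t = 0.5000: CF_t = 1.150000, DF = 0.964320, PV = 1.108968
  t = 1.0000: CF_t = 1.150000, DF = 0.929913, PV = 1.069400
  t = 1.5000: CF_t = 1.150000, DF = 0.896734, PV = 1.031244
  t = 2.0000: CF_t = 1.150000, DF = 0.864739, PV = 0.994450
  t = 2.5000: CF_t = 1.150000, DF = 0.833885, PV = 0.958968
  t = 3.0000: CF_t = 1.150000, DF = 0.804132, PV = 0.924752
  t = 3.5000: CF_t = 1.150000, DF = 0.775441, PV = 0.891757
  t = 4.0000: CF_t = 1.150000, DF = 0.747773, PV = 0.859939
  t = 4.5000: CF_t = 1.150000, DF = 0.721093, PV = 0.829257
  t = 5.0000: CF_t = 1.150000, DF = 0.695364, PV = 0.799669
  t = 5.5000: CF_t = 1.150000, DF = 0.670554, PV = 0.771137
  t = 6.0000: CF_t = 1.150000, DF = 0.646629, PV = 0.743623
  t = 6.5000: CF_t = 1.150000, DF = 0.623557, PV = 0.717091
  t = 7.0000: CF_t = 1.150000, DF = 0.601309, PV = 0.691505
  t = 7.5000: CF_t = 1.150000, DF = 0.579854, PV = 0.666832
  t = 8.0000: CF_t = 1.150000, DF = 0.559165, PV = 0.643040
  t = 8.5000: CF_t = 1.150000, DF = 0.539214, PV = 0.620096
  t = 9.0000: CF_t = 1.150000, DF = 0.519975, PV = 0.597971
  t = 9.5000: CF_t = 1.150000, DF = 0.501422, PV = 0.576636
  t = 10.0000: CF_t = 101.150000, DF = 0.483532, PV = 48.909223
Price P = sum_t PV_t = 64.405557
Convexity numerator sum_t t*(t + 1/m) * CF_t / (1+y/m)^(m*t + 2):
  t = 0.5000: term = 0.515622
  t = 1.0000: term = 1.491675
  t = 1.5000: term = 2.876904
  t = 2.0000: term = 4.623760
  t = 2.5000: term = 6.688178
  t = 3.0000: term = 9.029362
  t = 3.5000: term = 11.609595
  t = 4.0000: term = 14.394043
  t = 4.5000: term = 17.350582
  t = 5.0000: term = 20.449630
  t = 5.5000: term = 23.663989
  t = 6.0000: term = 26.968690
  t = 6.5000: term = 30.340860
  t = 7.0000: term = 33.759581
  t = 7.5000: term = 37.205764
  t = 8.0000: term = 40.662038
  t = 8.5000: term = 44.112625
  t = 9.0000: term = 47.543246
  t = 9.5000: term = 50.941011
  t = 10.0000: term = 4775.540644
Convexity = (1/P) * sum = 5199.767798 / 64.405557 = 80.734769


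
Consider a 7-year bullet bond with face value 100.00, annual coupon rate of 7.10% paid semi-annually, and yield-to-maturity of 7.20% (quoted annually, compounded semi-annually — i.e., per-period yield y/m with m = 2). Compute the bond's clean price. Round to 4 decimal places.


Answer: Price = 99.4576

Derivation:
Coupon per period c = face * coupon_rate / m = 3.550000
Periods per year m = 2; per-period yield y/m = 0.036000
Number of cashflows N = 14
Cashflows (t years, CF_t, discount factor 1/(1+y/m)^(m*t), PV):
  t = 0.5000: CF_t = 3.550000, DF = 0.965251, PV = 3.426641
  t = 1.0000: CF_t = 3.550000, DF = 0.931709, PV = 3.307568
  t = 1.5000: CF_t = 3.550000, DF = 0.899333, PV = 3.192634
  t = 2.0000: CF_t = 3.550000, DF = 0.868082, PV = 3.081693
  t = 2.5000: CF_t = 3.550000, DF = 0.837917, PV = 2.974607
  t = 3.0000: CF_t = 3.550000, DF = 0.808801, PV = 2.871242
  t = 3.5000: CF_t = 3.550000, DF = 0.780696, PV = 2.771469
  t = 4.0000: CF_t = 3.550000, DF = 0.753567, PV = 2.675163
  t = 4.5000: CF_t = 3.550000, DF = 0.727381, PV = 2.582204
  t = 5.0000: CF_t = 3.550000, DF = 0.702106, PV = 2.492475
  t = 5.5000: CF_t = 3.550000, DF = 0.677708, PV = 2.405864
  t = 6.0000: CF_t = 3.550000, DF = 0.654158, PV = 2.322262
  t = 6.5000: CF_t = 3.550000, DF = 0.631427, PV = 2.241566
  t = 7.0000: CF_t = 103.550000, DF = 0.609486, PV = 63.112230
Price P = sum_t PV_t = 99.457619


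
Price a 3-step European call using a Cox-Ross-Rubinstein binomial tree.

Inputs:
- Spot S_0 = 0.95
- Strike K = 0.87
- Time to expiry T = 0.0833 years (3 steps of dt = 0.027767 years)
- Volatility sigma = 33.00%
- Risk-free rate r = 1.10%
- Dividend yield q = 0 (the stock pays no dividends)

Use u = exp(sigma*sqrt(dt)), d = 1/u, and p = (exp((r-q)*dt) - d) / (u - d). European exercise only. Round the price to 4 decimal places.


Answer: Price = V(0,0) = 0.0894

Derivation:
dt = T/N = 0.027767
u = exp(sigma*sqrt(dt)) = 1.056529; d = 1/u = 0.946496
p = (exp((r-q)*dt) - d) / (u - d) = 0.489032
Discount per step: exp(-r*dt) = 0.999695
Stock lattice S(k, i) with i counting down-moves:
  k=0: S(0,0) = 0.9500
  k=1: S(1,0) = 1.0037; S(1,1) = 0.8992
  k=2: S(2,0) = 1.0604; S(2,1) = 0.9500; S(2,2) = 0.8511
  k=3: S(3,0) = 1.1204; S(3,1) = 1.0037; S(3,2) = 0.8992; S(3,3) = 0.8055
Terminal payoffs V(N, i) = max(S_T - K, 0):
  V(3,0) = 0.250386; V(3,1) = 0.133703; V(3,2) = 0.029171; V(3,3) = 0.000000
Backward induction: V(k, i) = exp(-r*dt) * [p * V(k+1, i) + (1-p) * V(k+1, i+1)].
  V(2,0) = exp(-r*dt) * [p*0.250386 + (1-p)*0.133703] = 0.190707
  V(2,1) = exp(-r*dt) * [p*0.133703 + (1-p)*0.029171] = 0.080266
  V(2,2) = exp(-r*dt) * [p*0.029171 + (1-p)*0.000000] = 0.014261
  V(1,0) = exp(-r*dt) * [p*0.190707 + (1-p)*0.080266] = 0.134234
  V(1,1) = exp(-r*dt) * [p*0.080266 + (1-p)*0.014261] = 0.046525
  V(0,0) = exp(-r*dt) * [p*0.134234 + (1-p)*0.046525] = 0.089390


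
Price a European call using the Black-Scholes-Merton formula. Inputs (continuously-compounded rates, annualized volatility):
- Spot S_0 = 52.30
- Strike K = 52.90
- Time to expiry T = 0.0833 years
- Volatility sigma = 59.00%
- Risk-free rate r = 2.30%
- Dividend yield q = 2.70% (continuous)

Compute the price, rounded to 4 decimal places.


Answer: Price = 3.2619

Derivation:
d1 = (ln(S/K) + (r - q + 0.5*sigma^2) * T) / (sigma * sqrt(T)) = 0.01619760
d2 = d1 - sigma * sqrt(T) = -0.15408666
exp(-rT) = 0.99808593; exp(-qT) = 0.99775343
C = S_0 * exp(-qT) * N(d1) - K * exp(-rT) * N(d2)
N(d1) = 0.50646163; N(d2) = 0.43877070
C = 52.3000 * 0.99775343 * 0.50646163 - 52.9000 * 0.99808593 * 0.43877070 = 3.2619


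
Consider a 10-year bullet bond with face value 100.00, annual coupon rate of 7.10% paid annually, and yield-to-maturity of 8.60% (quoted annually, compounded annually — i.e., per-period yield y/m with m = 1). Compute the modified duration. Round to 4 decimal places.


Answer: Modified duration = 6.7590

Derivation:
Coupon per period c = face * coupon_rate / m = 7.100000
Periods per year m = 1; per-period yield y/m = 0.086000
Number of cashflows N = 10
Cashflows (t years, CF_t, discount factor 1/(1+y/m)^(m*t), PV):
  t = 1.0000: CF_t = 7.100000, DF = 0.920810, PV = 6.537753
  t = 2.0000: CF_t = 7.100000, DF = 0.847892, PV = 6.020031
  t = 3.0000: CF_t = 7.100000, DF = 0.780747, PV = 5.543306
  t = 4.0000: CF_t = 7.100000, DF = 0.718920, PV = 5.104334
  t = 5.0000: CF_t = 7.100000, DF = 0.661989, PV = 4.700123
  t = 6.0000: CF_t = 7.100000, DF = 0.609566, PV = 4.327922
  t = 7.0000: CF_t = 7.100000, DF = 0.561295, PV = 3.985195
  t = 8.0000: CF_t = 7.100000, DF = 0.516846, PV = 3.669609
  t = 9.0000: CF_t = 7.100000, DF = 0.475917, PV = 3.379013
  t = 10.0000: CF_t = 107.100000, DF = 0.438230, PV = 46.934394
Price P = sum_t PV_t = 90.201680
First compute Macaulay numerator sum_t t * PV_t:
  t * PV_t at t = 1.0000: 6.537753
  t * PV_t at t = 2.0000: 12.040061
  t * PV_t at t = 3.0000: 16.629919
  t * PV_t at t = 4.0000: 20.417334
  t * PV_t at t = 5.0000: 23.500615
  t * PV_t at t = 6.0000: 25.967530
  t * PV_t at t = 7.0000: 27.896365
  t * PV_t at t = 8.0000: 29.356869
  t * PV_t at t = 9.0000: 30.411121
  t * PV_t at t = 10.0000: 469.343944
Macaulay duration D = 662.101511 / 90.201680 = 7.340235
Modified duration = D / (1 + y/m) = 7.340235 / (1 + 0.086000) = 6.758964


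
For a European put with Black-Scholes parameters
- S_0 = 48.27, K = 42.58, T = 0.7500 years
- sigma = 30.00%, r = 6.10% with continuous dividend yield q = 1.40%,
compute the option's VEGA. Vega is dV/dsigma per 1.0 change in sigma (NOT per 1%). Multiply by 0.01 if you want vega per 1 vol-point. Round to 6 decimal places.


Answer: Vega = 12.472435

Derivation:
d1 = 0.7483444456; d2 = 0.4885368245
phi(d1) = 0.3015111632; exp(-qT) = 0.9895549326; exp(-rT) = 0.9552807525
Vega = S * exp(-qT) * phi(d1) * sqrt(T) = 48.2700 * 0.9895549326 * 0.3015111632 * 0.8660254038 = 12.472435


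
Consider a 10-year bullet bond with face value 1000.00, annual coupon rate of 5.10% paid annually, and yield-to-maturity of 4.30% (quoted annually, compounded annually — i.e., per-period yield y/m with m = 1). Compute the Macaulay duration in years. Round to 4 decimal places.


Coupon per period c = face * coupon_rate / m = 51.000000
Periods per year m = 1; per-period yield y/m = 0.043000
Number of cashflows N = 10
Cashflows (t years, CF_t, discount factor 1/(1+y/m)^(m*t), PV):
  t = 1.0000: CF_t = 51.000000, DF = 0.958773, PV = 48.897411
  t = 2.0000: CF_t = 51.000000, DF = 0.919245, PV = 46.881507
  t = 3.0000: CF_t = 51.000000, DF = 0.881347, PV = 44.948712
  t = 4.0000: CF_t = 51.000000, DF = 0.845012, PV = 43.095601
  t = 5.0000: CF_t = 51.000000, DF = 0.810174, PV = 41.318889
  t = 6.0000: CF_t = 51.000000, DF = 0.776773, PV = 39.615426
  t = 7.0000: CF_t = 51.000000, DF = 0.744749, PV = 37.982191
  t = 8.0000: CF_t = 51.000000, DF = 0.714045, PV = 36.416291
  t = 9.0000: CF_t = 51.000000, DF = 0.684607, PV = 34.914948
  t = 10.0000: CF_t = 1051.000000, DF = 0.656382, PV = 689.857884
Price P = sum_t PV_t = 1063.928859
Macaulay numerator sum_t t * PV_t:
  t * PV_t at t = 1.0000: 48.897411
  t * PV_t at t = 2.0000: 93.763013
  t * PV_t at t = 3.0000: 134.846136
  t * PV_t at t = 4.0000: 172.382404
  t * PV_t at t = 5.0000: 206.594444
  t * PV_t at t = 6.0000: 237.692553
  t * PV_t at t = 7.0000: 265.875339
  t * PV_t at t = 8.0000: 291.330327
  t * PV_t at t = 9.0000: 314.234532
  t * PV_t at t = 10.0000: 6898.578837
Macaulay duration D = (sum_t t * PV_t) / P = 8664.194997 / 1063.928859 = 8.143585

Answer: Macaulay duration = 8.1436 years


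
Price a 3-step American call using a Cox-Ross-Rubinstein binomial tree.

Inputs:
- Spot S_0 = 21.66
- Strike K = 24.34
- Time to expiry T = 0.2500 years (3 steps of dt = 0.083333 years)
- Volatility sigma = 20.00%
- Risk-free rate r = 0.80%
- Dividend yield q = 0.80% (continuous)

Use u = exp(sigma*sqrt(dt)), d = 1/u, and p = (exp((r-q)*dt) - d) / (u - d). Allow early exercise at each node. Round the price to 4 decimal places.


dt = T/N = 0.083333
u = exp(sigma*sqrt(dt)) = 1.059434; d = 1/u = 0.943900
p = (exp((r-q)*dt) - d) / (u - d) = 0.485570
Discount per step: exp(-r*dt) = 0.999334
Stock lattice S(k, i) with i counting down-moves:
  k=0: S(0,0) = 21.6600
  k=1: S(1,0) = 22.9473; S(1,1) = 20.4449
  k=2: S(2,0) = 24.3112; S(2,1) = 21.6600; S(2,2) = 19.2979
  k=3: S(3,0) = 25.7561; S(3,1) = 22.9473; S(3,2) = 20.4449; S(3,3) = 18.2153
Terminal payoffs V(N, i) = max(S_T - K, 0):
  V(3,0) = 1.416121; V(3,1) = 0.000000; V(3,2) = 0.000000; V(3,3) = 0.000000
Backward induction: V(k, i) = exp(-r*dt) * [p * V(k+1, i) + (1-p) * V(k+1, i+1)]; then take max(V_cont, immediate exercise) for American.
  V(2,0) = exp(-r*dt) * [p*1.416121 + (1-p)*0.000000] = 0.687168; exercise = 0.000000; V(2,0) = max -> 0.687168
  V(2,1) = exp(-r*dt) * [p*0.000000 + (1-p)*0.000000] = 0.000000; exercise = 0.000000; V(2,1) = max -> 0.000000
  V(2,2) = exp(-r*dt) * [p*0.000000 + (1-p)*0.000000] = 0.000000; exercise = 0.000000; V(2,2) = max -> 0.000000
  V(1,0) = exp(-r*dt) * [p*0.687168 + (1-p)*0.000000] = 0.333446; exercise = 0.000000; V(1,0) = max -> 0.333446
  V(1,1) = exp(-r*dt) * [p*0.000000 + (1-p)*0.000000] = 0.000000; exercise = 0.000000; V(1,1) = max -> 0.000000
  V(0,0) = exp(-r*dt) * [p*0.333446 + (1-p)*0.000000] = 0.161804; exercise = 0.000000; V(0,0) = max -> 0.161804

Answer: Price = V(0,0) = 0.1618


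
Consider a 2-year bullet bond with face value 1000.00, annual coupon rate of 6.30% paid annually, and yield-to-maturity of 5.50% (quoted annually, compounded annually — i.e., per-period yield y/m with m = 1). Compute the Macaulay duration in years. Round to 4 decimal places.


Coupon per period c = face * coupon_rate / m = 63.000000
Periods per year m = 1; per-period yield y/m = 0.055000
Number of cashflows N = 2
Cashflows (t years, CF_t, discount factor 1/(1+y/m)^(m*t), PV):
  t = 1.0000: CF_t = 63.000000, DF = 0.947867, PV = 59.715640
  t = 2.0000: CF_t = 1063.000000, DF = 0.898452, PV = 955.054918
Price P = sum_t PV_t = 1014.770558
Macaulay numerator sum_t t * PV_t:
  t * PV_t at t = 1.0000: 59.715640
  t * PV_t at t = 2.0000: 1910.109836
Macaulay duration D = (sum_t t * PV_t) / P = 1969.825476 / 1014.770558 = 1.941154

Answer: Macaulay duration = 1.9412 years


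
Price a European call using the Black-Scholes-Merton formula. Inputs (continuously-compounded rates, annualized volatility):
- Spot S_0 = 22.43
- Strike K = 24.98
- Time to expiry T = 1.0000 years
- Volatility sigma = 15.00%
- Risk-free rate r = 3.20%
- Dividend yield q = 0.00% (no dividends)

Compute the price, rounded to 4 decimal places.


d1 = (ln(S/K) + (r - q + 0.5*sigma^2) * T) / (sigma * sqrt(T)) = -0.42950771
d2 = d1 - sigma * sqrt(T) = -0.57950771
exp(-rT) = 0.96850658; exp(-qT) = 1.00000000
C = S_0 * exp(-qT) * N(d1) - K * exp(-rT) * N(d2)
N(d1) = 0.33377689; N(d2) = 0.28112332
C = 22.4300 * 1.00000000 * 0.33377689 - 24.9800 * 0.96850658 * 0.28112332 = 0.6853

Answer: Price = 0.6853


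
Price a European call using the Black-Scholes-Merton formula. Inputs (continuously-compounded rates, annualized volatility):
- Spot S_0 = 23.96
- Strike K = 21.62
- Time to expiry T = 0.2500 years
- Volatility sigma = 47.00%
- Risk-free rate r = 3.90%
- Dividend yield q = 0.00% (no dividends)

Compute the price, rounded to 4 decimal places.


Answer: Price = 3.6340

Derivation:
d1 = (ln(S/K) + (r - q + 0.5*sigma^2) * T) / (sigma * sqrt(T)) = 0.59629558
d2 = d1 - sigma * sqrt(T) = 0.36129558
exp(-rT) = 0.99029738; exp(-qT) = 1.00000000
C = S_0 * exp(-qT) * N(d1) - K * exp(-rT) * N(d2)
N(d1) = 0.72451111; N(d2) = 0.64106075
C = 23.9600 * 1.00000000 * 0.72451111 - 21.6200 * 0.99029738 * 0.64106075 = 3.6340


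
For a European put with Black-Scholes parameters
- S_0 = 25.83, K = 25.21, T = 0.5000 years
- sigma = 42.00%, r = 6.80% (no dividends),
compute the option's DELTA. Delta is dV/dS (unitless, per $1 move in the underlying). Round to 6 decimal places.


Answer: Delta = -0.365128

Derivation:
d1 = 0.3447848150; d2 = 0.0477999669
phi(d1) = 0.3759207919; exp(-qT) = 1.0000000000; exp(-rT) = 0.9665715046
N(-d1) = 0.3651280749
Delta = -exp(-qT) * N(-d1) = -1.0000000000 * 0.3651280749 = -0.365128


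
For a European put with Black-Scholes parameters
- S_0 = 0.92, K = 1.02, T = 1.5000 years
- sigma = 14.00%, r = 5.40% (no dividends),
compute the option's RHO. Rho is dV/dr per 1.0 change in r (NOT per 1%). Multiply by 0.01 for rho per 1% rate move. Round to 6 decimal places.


d1 = -0.0436489521; d2 = -0.2151132341
phi(d1) = 0.3985624228; exp(-qT) = 1.0000000000; exp(-rT) = 0.9221936914
N(-d2) = 0.5851604820
Rho = -K*T*exp(-rT)*N(-d2) = -1.0200 * 1.5000 * 0.9221936914 * 0.5851604820 = -0.825636

Answer: Rho = -0.825636


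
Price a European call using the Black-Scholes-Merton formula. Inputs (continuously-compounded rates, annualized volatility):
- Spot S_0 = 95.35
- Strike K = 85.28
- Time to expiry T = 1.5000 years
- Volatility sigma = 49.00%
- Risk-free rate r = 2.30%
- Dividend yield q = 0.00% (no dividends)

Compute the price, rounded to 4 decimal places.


d1 = (ln(S/K) + (r - q + 0.5*sigma^2) * T) / (sigma * sqrt(T)) = 0.54353573
d2 = d1 - sigma * sqrt(T) = -0.05658926
exp(-rT) = 0.96608834; exp(-qT) = 1.00000000
C = S_0 * exp(-qT) * N(d1) - K * exp(-rT) * N(d2)
N(d1) = 0.70661950; N(d2) = 0.47743620
C = 95.3500 * 1.00000000 * 0.70661950 - 85.2800 * 0.96608834 * 0.47743620 = 28.0411

Answer: Price = 28.0411


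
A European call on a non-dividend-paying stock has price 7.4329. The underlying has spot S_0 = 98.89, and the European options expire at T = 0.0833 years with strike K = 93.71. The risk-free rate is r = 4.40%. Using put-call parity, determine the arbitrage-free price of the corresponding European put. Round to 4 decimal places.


Put-call parity: C - P = S_0 * exp(-qT) - K * exp(-rT).
S_0 * exp(-qT) = 98.8900 * 1.00000000 = 98.89000000
K * exp(-rT) = 93.7100 * 0.99634151 = 93.36716278
P = C - S*exp(-qT) + K*exp(-rT)
P = 7.4329 - 98.89000000 + 93.36716278 = 1.9101

Answer: Put price = 1.9101


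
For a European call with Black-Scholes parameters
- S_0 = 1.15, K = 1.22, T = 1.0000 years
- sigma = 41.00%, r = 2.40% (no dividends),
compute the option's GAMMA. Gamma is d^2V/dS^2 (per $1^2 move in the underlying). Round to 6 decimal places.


d1 = 0.1194172771; d2 = -0.2905827229
phi(d1) = 0.3961078421; exp(-qT) = 1.0000000000; exp(-rT) = 0.9762857098
Gamma = exp(-qT) * phi(d1) / (S * sigma * sqrt(T)) = 1.0000000000 * 0.3961078421 / (1.1500 * 0.4100 * 1.0000000000) = 0.840101

Answer: Gamma = 0.840101


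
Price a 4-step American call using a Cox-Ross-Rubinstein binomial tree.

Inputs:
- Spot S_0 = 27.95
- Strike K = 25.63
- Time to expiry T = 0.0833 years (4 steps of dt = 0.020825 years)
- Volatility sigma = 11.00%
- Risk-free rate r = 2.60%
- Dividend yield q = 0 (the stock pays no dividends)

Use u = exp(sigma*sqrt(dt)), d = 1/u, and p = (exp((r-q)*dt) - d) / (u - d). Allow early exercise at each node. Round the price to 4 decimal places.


dt = T/N = 0.020825
u = exp(sigma*sqrt(dt)) = 1.016001; d = 1/u = 0.984251
p = (exp((r-q)*dt) - d) / (u - d) = 0.513090
Discount per step: exp(-r*dt) = 0.999459
Stock lattice S(k, i) with i counting down-moves:
  k=0: S(0,0) = 27.9500
  k=1: S(1,0) = 28.3972; S(1,1) = 27.5098
  k=2: S(2,0) = 28.8516; S(2,1) = 27.9500; S(2,2) = 27.0766
  k=3: S(3,0) = 29.3132; S(3,1) = 28.3972; S(3,2) = 27.5098; S(3,3) = 26.6502
  k=4: S(4,0) = 29.7823; S(4,1) = 28.8516; S(4,2) = 27.9500; S(4,3) = 27.0766; S(4,4) = 26.2305
Terminal payoffs V(N, i) = max(S_T - K, 0):
  V(4,0) = 4.152263; V(4,1) = 3.221590; V(4,2) = 2.320000; V(4,3) = 1.446584; V(4,4) = 0.600461
Backward induction: V(k, i) = exp(-r*dt) * [p * V(k+1, i) + (1-p) * V(k+1, i+1)]; then take max(V_cont, immediate exercise) for American.
  V(3,0) = exp(-r*dt) * [p*4.152263 + (1-p)*3.221590] = 3.697107; exercise = 3.683234; V(3,0) = max -> 3.697107
  V(3,1) = exp(-r*dt) * [p*3.221590 + (1-p)*2.320000] = 2.781091; exercise = 2.767217; V(3,1) = max -> 2.781091
  V(3,2) = exp(-r*dt) * [p*2.320000 + (1-p)*1.446584] = 1.893699; exercise = 1.879826; V(3,2) = max -> 1.893699
  V(3,3) = exp(-r*dt) * [p*1.446584 + (1-p)*0.600461] = 1.034038; exercise = 1.020165; V(3,3) = max -> 1.034038
  V(2,0) = exp(-r*dt) * [p*3.697107 + (1-p)*2.781091] = 3.249330; exercise = 3.221590; V(2,0) = max -> 3.249330
  V(2,1) = exp(-r*dt) * [p*2.781091 + (1-p)*1.893699] = 2.347740; exercise = 2.320000; V(2,1) = max -> 2.347740
  V(2,2) = exp(-r*dt) * [p*1.893699 + (1-p)*1.034038] = 1.474323; exercise = 1.446584; V(2,2) = max -> 1.474323
  V(1,0) = exp(-r*dt) * [p*3.249330 + (1-p)*2.347740] = 2.808816; exercise = 2.767217; V(1,0) = max -> 2.808816
  V(1,1) = exp(-r*dt) * [p*2.347740 + (1-p)*1.474323] = 1.921424; exercise = 1.879826; V(1,1) = max -> 1.921424
  V(0,0) = exp(-r*dt) * [p*2.808816 + (1-p)*1.921424] = 2.375449; exercise = 2.320000; V(0,0) = max -> 2.375449

Answer: Price = V(0,0) = 2.3754


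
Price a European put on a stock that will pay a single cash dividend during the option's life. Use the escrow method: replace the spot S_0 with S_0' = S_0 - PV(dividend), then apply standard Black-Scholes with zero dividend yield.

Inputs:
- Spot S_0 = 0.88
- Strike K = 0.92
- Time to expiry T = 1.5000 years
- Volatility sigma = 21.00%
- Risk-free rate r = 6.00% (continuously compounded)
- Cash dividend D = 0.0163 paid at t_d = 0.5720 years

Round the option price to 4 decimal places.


PV(D) = D * exp(-r * t_d) = 0.0163 * 0.96626225 = 0.01575007
S_0' = S_0 - PV(D) = 0.8800 - 0.01575007 = 0.86424993
d1 = (ln(S_0'/K) + (r + sigma^2/2)*T) / (sigma*sqrt(T)) = 0.23547498
d2 = d1 - sigma*sqrt(T) = -0.02172144
exp(-rT) = 0.91393119
N(-d1) = 0.40692005; N(-d2) = 0.50866492
P = K * exp(-rT) * N(-d2) - S_0' * N(-d1) = 0.9200 * 0.91393119 * 0.50866492 - 0.86424993 * 0.40692005 = 0.0760

Answer: Price = 0.0760


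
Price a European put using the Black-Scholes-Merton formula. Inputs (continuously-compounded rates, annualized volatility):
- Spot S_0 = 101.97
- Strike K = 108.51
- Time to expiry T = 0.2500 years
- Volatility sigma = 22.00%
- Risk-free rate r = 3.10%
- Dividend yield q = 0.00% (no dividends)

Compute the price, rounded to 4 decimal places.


Answer: Price = 7.9994

Derivation:
d1 = (ln(S/K) + (r - q + 0.5*sigma^2) * T) / (sigma * sqrt(T)) = -0.43966984
d2 = d1 - sigma * sqrt(T) = -0.54966984
exp(-rT) = 0.99227995; exp(-qT) = 1.00000000
P = K * exp(-rT) * N(-d2) - S_0 * exp(-qT) * N(-d1)
N(-d1) = 0.66991187; N(-d2) = 0.70872708
P = 108.5100 * 0.99227995 * 0.70872708 - 101.9700 * 1.00000000 * 0.66991187 = 7.9994


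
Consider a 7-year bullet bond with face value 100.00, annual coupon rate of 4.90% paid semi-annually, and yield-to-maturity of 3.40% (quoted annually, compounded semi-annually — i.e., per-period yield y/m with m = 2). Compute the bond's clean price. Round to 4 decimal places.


Coupon per period c = face * coupon_rate / m = 2.450000
Periods per year m = 2; per-period yield y/m = 0.017000
Number of cashflows N = 14
Cashflows (t years, CF_t, discount factor 1/(1+y/m)^(m*t), PV):
  t = 0.5000: CF_t = 2.450000, DF = 0.983284, PV = 2.409046
  t = 1.0000: CF_t = 2.450000, DF = 0.966848, PV = 2.368777
  t = 1.5000: CF_t = 2.450000, DF = 0.950686, PV = 2.329181
  t = 2.0000: CF_t = 2.450000, DF = 0.934795, PV = 2.290247
  t = 2.5000: CF_t = 2.450000, DF = 0.919169, PV = 2.251963
  t = 3.0000: CF_t = 2.450000, DF = 0.903804, PV = 2.214320
  t = 3.5000: CF_t = 2.450000, DF = 0.888696, PV = 2.177306
  t = 4.0000: CF_t = 2.450000, DF = 0.873841, PV = 2.140910
  t = 4.5000: CF_t = 2.450000, DF = 0.859234, PV = 2.105123
  t = 5.0000: CF_t = 2.450000, DF = 0.844871, PV = 2.069934
  t = 5.5000: CF_t = 2.450000, DF = 0.830748, PV = 2.035334
  t = 6.0000: CF_t = 2.450000, DF = 0.816862, PV = 2.001311
  t = 6.5000: CF_t = 2.450000, DF = 0.803207, PV = 1.967858
  t = 7.0000: CF_t = 102.450000, DF = 0.789781, PV = 80.913059
Price P = sum_t PV_t = 109.274369

Answer: Price = 109.2744


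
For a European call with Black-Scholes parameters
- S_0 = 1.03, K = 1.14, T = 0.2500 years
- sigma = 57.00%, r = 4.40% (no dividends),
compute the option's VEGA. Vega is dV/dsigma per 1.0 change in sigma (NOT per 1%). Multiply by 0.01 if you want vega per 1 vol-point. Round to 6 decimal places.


d1 = -0.1749367023; d2 = -0.4599367023
phi(d1) = 0.3928843607; exp(-qT) = 1.0000000000; exp(-rT) = 0.9890602788
Vega = S * exp(-qT) * phi(d1) * sqrt(T) = 1.0300 * 1.0000000000 * 0.3928843607 * 0.5000000000 = 0.202335

Answer: Vega = 0.202335


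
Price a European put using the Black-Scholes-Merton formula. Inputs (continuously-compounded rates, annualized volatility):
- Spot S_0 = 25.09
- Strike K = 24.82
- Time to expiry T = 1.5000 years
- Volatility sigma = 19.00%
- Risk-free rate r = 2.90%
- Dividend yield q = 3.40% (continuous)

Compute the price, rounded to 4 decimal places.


Answer: Price = 2.1655

Derivation:
d1 = (ln(S/K) + (r - q + 0.5*sigma^2) * T) / (sigma * sqrt(T)) = 0.13061616
d2 = d1 - sigma * sqrt(T) = -0.10208536
exp(-rT) = 0.95743255; exp(-qT) = 0.95027867
P = K * exp(-rT) * N(-d2) - S_0 * exp(-qT) * N(-d1)
N(-d1) = 0.44803948; N(-d2) = 0.54065554
P = 24.8200 * 0.95743255 * 0.54065554 - 25.0900 * 0.95027867 * 0.44803948 = 2.1655
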